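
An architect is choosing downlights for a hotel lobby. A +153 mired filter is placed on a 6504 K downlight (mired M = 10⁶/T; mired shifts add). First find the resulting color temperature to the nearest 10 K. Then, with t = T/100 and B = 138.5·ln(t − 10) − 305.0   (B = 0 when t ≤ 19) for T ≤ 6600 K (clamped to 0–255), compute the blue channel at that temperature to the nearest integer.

M_in = 10⁶/6504 = 153.75; M_out = 153.75 + (+153) = 306.75.
T_out = 10⁶/306.75 = 3260.0 K → 3260 K; t = 32.6.
B = 138.5·ln(32.6 − 10) − 305.0 = 138.5·ln 22.6 − 305.0 = 138.5·3.1179 − 305.0 = 126.836.
Rounded: 127.

127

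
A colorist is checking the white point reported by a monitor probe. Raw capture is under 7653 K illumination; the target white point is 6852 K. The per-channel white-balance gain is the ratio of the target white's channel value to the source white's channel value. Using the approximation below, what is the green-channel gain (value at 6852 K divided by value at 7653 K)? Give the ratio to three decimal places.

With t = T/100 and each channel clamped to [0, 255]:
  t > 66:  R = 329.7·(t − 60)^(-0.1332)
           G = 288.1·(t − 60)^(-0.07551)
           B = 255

1.051

At 7653 K (t = 76.53):
  G = 288.1·(76.53 − 60)^(-0.07551) = 288.1·16.53^(-0.07551) = 288.1·0.80911 = 233.105.
At 6852 K (t = 68.52):
  G = 288.1·(68.52 − 60)^(-0.07551) = 288.1·8.52^(-0.07551) = 288.1·0.85063 = 245.068.
Gain = 245.068 / 233.105 = 1.0513 → 1.051.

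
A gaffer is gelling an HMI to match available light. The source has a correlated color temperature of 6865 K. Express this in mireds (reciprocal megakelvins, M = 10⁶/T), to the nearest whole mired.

146 mireds

M = 10⁶ / 6865 = 145.666 → 146 mireds.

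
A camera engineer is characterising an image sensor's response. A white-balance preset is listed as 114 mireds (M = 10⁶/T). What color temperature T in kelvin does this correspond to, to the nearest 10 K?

8770 K

T = 10⁶ / 114 = 8771.93 K → 8770 K.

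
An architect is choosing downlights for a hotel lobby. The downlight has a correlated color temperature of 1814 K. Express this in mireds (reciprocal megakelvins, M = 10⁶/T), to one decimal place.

551.3 mireds

M = 10⁶ / 1814 = 551.268 → 551.3 mireds.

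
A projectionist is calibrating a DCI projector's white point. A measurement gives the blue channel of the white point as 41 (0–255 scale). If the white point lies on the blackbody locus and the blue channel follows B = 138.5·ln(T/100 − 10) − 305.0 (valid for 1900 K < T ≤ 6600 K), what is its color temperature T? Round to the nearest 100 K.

2200 K

ln(t − 10) = (41 + 305.0) / 138.5 = 2.4982.
t − 10 = e^2.4982 = 12.161, so t = 22.161.
T = 100·t = 2216 K → 2200 K to the nearest 100 K.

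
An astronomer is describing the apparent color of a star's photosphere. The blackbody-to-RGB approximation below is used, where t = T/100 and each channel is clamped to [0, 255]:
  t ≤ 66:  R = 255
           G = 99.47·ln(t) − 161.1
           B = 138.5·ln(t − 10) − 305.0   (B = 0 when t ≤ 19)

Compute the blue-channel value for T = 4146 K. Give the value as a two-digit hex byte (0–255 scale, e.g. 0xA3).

t = 4146/100 = 41.46; the t ≤ 66 branch applies.
B = 138.5·ln(41.46 − 10) − 305.0 = 138.5·ln 31.46 − 305.0 = 138.5·3.4487 − 305.0 = 172.647.
Rounded: 173; in hex, 0xAD.

0xAD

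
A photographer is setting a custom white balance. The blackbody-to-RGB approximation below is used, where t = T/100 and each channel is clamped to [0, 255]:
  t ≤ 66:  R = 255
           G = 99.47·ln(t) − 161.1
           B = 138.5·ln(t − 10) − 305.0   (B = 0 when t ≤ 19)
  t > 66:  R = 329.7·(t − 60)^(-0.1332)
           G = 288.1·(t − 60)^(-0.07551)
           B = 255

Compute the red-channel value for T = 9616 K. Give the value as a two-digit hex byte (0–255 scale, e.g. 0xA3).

0xCC

t = 9616/100 = 96.16; the t > 66 branch applies.
R = 329.7·(96.16 − 60)^(-0.1332) = 329.7·36.16^(-0.1332) = 329.7·0.62007 = 204.439.
Rounded: 204; in hex, 0xCC.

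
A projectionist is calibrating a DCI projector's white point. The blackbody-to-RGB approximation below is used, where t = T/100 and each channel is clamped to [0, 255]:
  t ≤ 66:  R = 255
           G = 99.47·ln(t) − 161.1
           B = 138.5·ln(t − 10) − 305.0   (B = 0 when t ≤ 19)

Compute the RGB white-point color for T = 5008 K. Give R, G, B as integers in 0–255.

R=255, G=228, B=206

t = 5008/100 = 50.08; the t ≤ 66 branch applies.
R = 255 by definition for t ≤ 66.
G = 99.47·ln 50.08 − 161.1 = 99.47·3.9136 − 161.1 = 228.188.
B = 138.5·ln(50.08 − 10) − 305.0 = 138.5·ln 40.08 − 305.0 = 138.5·3.6909 − 305.0 = 206.187.
Rounded: (255, 228, 206).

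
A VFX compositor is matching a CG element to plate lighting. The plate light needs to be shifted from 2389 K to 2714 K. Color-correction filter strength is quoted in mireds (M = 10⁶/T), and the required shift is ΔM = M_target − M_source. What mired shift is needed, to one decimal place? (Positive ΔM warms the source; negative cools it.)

-50.1 mireds

M_source = 10⁶/2389 = 418.585; M_target = 10⁶/2714 = 368.460.
ΔM = 368.460 − 418.585 = -50.125 → -50.1 mireds, a cooling shift.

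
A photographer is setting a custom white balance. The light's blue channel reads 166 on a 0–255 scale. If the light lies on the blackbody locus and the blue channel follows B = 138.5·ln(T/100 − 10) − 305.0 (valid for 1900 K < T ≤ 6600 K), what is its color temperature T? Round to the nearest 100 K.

4000 K

ln(t − 10) = (166 + 305.0) / 138.5 = 3.4007.
t − 10 = e^3.4007 = 29.986, so t = 39.986.
T = 100·t = 3999 K → 4000 K to the nearest 100 K.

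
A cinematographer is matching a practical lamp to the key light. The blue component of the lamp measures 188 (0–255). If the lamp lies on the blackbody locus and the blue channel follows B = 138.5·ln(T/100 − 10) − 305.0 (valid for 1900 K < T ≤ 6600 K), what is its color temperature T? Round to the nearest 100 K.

ln(t − 10) = (188 + 305.0) / 138.5 = 3.5596.
t − 10 = e^3.5596 = 35.148, so t = 45.148.
T = 100·t = 4515 K → 4500 K to the nearest 100 K.

4500 K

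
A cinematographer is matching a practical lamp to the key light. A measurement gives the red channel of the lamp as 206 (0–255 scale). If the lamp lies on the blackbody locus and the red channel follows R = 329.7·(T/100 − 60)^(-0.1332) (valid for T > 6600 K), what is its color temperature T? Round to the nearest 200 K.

9400 K

(t − 60)^(-0.1332) = 206/329.7 = 0.62481.
t − 60 = 0.62481^(1/-0.1332) = 0.62481^(-7.508) = 34.152, so t = 94.152.
T = 100·t = 9415 K → 9400 K to the nearest 200 K.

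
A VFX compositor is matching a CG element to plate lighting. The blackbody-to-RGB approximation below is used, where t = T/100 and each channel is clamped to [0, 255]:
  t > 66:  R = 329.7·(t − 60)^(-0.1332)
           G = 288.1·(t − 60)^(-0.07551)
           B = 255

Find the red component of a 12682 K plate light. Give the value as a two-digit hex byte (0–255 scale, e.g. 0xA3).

0xBC

t = 12682/100 = 126.82; the t > 66 branch applies.
R = 329.7·(126.82 − 60)^(-0.1332) = 329.7·66.82^(-0.1332) = 329.7·0.57138 = 188.383.
Rounded: 188; in hex, 0xBC.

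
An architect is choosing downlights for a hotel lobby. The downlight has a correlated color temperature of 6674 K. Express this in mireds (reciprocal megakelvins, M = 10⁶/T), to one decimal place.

149.8 mireds

M = 10⁶ / 6674 = 149.835 → 149.8 mireds.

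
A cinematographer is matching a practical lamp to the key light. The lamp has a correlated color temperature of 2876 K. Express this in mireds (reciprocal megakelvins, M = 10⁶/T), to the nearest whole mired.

348 mireds

M = 10⁶ / 2876 = 347.705 → 348 mireds.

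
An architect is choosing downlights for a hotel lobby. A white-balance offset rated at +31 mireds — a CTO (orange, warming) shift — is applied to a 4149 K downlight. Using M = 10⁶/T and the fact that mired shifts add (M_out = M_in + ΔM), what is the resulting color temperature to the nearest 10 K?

3680 K

M_in = 10⁶/4149 = 241.02 mireds.
M_out = 241.02 + (+31) = 272.02 mireds.
T_out = 10⁶/272.02 = 3676.2 K → 3680 K.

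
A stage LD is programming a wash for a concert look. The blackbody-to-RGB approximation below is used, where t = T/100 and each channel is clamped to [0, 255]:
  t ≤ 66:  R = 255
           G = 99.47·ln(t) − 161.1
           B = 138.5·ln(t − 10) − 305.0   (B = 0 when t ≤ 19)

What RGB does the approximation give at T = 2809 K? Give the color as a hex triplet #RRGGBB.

#FFAB60

t = 2809/100 = 28.09; the t ≤ 66 branch applies.
R = 255 by definition for t ≤ 66.
G = 99.47·ln 28.09 − 161.1 = 99.47·3.3354 − 161.1 = 170.674.
B = 138.5·ln(28.09 − 10) − 305.0 = 138.5·ln 18.09 − 305.0 = 138.5·2.8954 − 305.0 = 96.007.
Rounded: (255, 171, 96).
In hex: #FFAB60.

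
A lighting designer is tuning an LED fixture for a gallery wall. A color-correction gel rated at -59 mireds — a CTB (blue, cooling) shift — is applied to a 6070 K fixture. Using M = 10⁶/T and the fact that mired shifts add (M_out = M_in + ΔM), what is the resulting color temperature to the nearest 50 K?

9450 K

M_in = 10⁶/6070 = 164.74 mireds.
M_out = 164.74 + (-59) = 105.74 mireds.
T_out = 10⁶/105.74 = 9456.7 K → 9450 K.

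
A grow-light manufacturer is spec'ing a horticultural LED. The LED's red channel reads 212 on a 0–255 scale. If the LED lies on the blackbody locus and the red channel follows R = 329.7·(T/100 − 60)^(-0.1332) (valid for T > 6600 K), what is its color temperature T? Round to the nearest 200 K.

8800 K

(t − 60)^(-0.1332) = 212/329.7 = 0.64301.
t − 60 = 0.64301^(1/-0.1332) = 0.64301^(-7.508) = 27.530, so t = 87.530.
T = 100·t = 8753 K → 8800 K to the nearest 200 K.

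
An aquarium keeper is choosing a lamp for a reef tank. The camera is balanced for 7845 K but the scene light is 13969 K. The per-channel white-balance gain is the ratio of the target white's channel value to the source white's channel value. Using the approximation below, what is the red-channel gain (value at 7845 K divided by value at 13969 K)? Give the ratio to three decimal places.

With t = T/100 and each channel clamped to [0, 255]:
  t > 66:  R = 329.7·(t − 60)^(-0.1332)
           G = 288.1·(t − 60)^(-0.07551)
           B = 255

At 13969 K (t = 139.69):
  R = 329.7·(139.69 − 60)^(-0.1332) = 329.7·79.69^(-0.1332) = 329.7·0.55813 = 184.014.
At 7845 K (t = 78.45):
  R = 329.7·(78.45 − 60)^(-0.1332) = 329.7·18.45^(-0.1332) = 329.7·0.67822 = 223.608.
Gain = 223.608 / 184.014 = 1.2152 → 1.215.

1.215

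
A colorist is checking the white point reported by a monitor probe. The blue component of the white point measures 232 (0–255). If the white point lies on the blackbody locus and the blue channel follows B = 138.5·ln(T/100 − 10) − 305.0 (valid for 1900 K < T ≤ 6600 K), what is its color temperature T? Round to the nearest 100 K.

5800 K

ln(t − 10) = (232 + 305.0) / 138.5 = 3.8773.
t − 10 = e^3.8773 = 48.292, so t = 58.292.
T = 100·t = 5829 K → 5800 K to the nearest 100 K.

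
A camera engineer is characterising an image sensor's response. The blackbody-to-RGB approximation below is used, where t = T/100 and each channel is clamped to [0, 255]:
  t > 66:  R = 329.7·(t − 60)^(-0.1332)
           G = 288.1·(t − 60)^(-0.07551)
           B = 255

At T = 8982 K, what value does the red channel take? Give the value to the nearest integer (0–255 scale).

t = 8982/100 = 89.82; the t > 66 branch applies.
R = 329.7·(89.82 − 60)^(-0.1332) = 329.7·29.82^(-0.1332) = 329.7·0.63620 = 209.756.
Rounded: 210.

210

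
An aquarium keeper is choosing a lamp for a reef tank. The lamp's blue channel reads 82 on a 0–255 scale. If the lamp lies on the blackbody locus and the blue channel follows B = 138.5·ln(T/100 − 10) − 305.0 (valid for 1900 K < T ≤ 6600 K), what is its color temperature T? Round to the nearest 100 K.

2600 K

ln(t − 10) = (82 + 305.0) / 138.5 = 2.7942.
t − 10 = e^2.7942 = 16.350, so t = 26.350.
T = 100·t = 2635 K → 2600 K to the nearest 100 K.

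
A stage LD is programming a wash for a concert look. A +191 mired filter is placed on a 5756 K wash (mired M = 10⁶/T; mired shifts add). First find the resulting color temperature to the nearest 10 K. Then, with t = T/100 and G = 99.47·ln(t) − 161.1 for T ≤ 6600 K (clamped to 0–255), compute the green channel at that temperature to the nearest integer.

168

M_in = 10⁶/5756 = 173.73; M_out = 173.73 + (+191) = 364.73.
T_out = 10⁶/364.73 = 2741.7 K → 2740 K; t = 27.4.
G = 99.47·ln 27.4 − 161.1 = 99.47·3.3105 − 161.1 = 168.200.
Rounded: 168.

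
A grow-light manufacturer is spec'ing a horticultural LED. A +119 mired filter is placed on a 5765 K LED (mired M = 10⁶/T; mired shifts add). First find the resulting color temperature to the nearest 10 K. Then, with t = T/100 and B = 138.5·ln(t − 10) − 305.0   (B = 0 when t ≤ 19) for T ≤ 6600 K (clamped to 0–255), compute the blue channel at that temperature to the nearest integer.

136

M_in = 10⁶/5765 = 173.46; M_out = 173.46 + (+119) = 292.46.
T_out = 10⁶/292.46 = 3419.3 K → 3420 K; t = 34.2.
B = 138.5·ln(34.2 − 10) − 305.0 = 138.5·ln 24.2 − 305.0 = 138.5·3.1864 − 305.0 = 136.310.
Rounded: 136.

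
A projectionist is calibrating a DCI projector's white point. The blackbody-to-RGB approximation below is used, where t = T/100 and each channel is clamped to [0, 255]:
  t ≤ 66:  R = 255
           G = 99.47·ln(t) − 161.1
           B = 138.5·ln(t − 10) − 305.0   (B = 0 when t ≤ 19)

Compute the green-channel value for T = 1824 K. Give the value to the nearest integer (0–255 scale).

t = 1824/100 = 18.24; the t ≤ 66 branch applies.
G = 99.47·ln 18.24 − 161.1 = 99.47·2.9036 − 161.1 = 127.723.
Rounded: 128.

128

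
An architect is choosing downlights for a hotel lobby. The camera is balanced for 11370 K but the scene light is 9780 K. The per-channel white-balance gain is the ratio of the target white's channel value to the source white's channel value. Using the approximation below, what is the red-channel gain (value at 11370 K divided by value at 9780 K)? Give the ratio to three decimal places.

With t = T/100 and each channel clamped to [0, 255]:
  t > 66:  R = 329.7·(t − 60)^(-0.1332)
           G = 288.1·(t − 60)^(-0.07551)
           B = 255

At 9780 K (t = 97.8):
  R = 329.7·(97.8 − 60)^(-0.1332) = 329.7·37.8^(-0.1332) = 329.7·0.61642 = 203.234.
At 11370 K (t = 113.7):
  R = 329.7·(113.7 − 60)^(-0.1332) = 329.7·53.7^(-0.1332) = 329.7·0.58826 = 193.948.
Gain = 193.948 / 203.234 = 0.9543 → 0.954.

0.954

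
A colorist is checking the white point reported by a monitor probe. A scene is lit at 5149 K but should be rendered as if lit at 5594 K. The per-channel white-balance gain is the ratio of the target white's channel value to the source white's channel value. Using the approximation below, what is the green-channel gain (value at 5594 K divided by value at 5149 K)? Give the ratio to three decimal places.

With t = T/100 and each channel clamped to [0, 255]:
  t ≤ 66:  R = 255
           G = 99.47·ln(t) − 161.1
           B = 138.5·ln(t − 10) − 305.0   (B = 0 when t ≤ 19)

At 5149 K (t = 51.49):
  G = 99.47·ln 51.49 − 161.1 = 99.47·3.9414 − 161.1 = 230.950.
At 5594 K (t = 55.94):
  G = 99.47·ln 55.94 − 161.1 = 99.47·4.0243 − 161.1 = 239.195.
Gain = 239.195 / 230.950 = 1.0357 → 1.036.

1.036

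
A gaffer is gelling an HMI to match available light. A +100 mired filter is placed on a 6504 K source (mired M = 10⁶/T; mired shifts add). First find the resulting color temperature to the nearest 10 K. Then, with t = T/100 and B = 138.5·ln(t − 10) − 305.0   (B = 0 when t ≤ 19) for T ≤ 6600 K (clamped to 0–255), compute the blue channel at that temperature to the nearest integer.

163

M_in = 10⁶/6504 = 153.75; M_out = 153.75 + (+100) = 253.75.
T_out = 10⁶/253.75 = 3940.9 K → 3940 K; t = 39.4.
B = 138.5·ln(39.4 − 10) − 305.0 = 138.5·ln 29.4 − 305.0 = 138.5·3.3810 − 305.0 = 163.268.
Rounded: 163.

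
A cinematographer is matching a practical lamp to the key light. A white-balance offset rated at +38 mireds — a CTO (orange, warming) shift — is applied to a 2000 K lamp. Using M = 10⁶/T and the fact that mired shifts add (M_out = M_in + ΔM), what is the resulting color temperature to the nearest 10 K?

M_in = 10⁶/2000 = 500.00 mireds.
M_out = 500.00 + (+38) = 538.00 mireds.
T_out = 10⁶/538.00 = 1858.7 K → 1860 K.

1860 K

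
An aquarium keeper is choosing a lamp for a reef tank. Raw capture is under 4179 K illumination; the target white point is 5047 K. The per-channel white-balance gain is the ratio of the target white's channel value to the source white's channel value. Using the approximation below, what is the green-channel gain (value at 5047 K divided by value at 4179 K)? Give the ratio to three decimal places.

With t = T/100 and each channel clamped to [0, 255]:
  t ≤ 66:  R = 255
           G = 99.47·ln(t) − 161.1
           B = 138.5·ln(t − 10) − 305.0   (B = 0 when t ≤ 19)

1.089

At 4179 K (t = 41.79):
  G = 99.47·ln 41.79 − 161.1 = 99.47·3.7327 − 161.1 = 210.187.
At 5047 K (t = 50.47):
  G = 99.47·ln 50.47 − 161.1 = 99.47·3.9214 − 161.1 = 228.960.
Gain = 228.960 / 210.187 = 1.0893 → 1.089.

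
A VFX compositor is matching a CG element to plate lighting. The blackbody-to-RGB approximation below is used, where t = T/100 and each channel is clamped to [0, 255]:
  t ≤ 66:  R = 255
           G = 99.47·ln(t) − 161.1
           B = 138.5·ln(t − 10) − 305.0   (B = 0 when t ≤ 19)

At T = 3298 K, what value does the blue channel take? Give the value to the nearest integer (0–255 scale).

129

t = 3298/100 = 32.98; the t ≤ 66 branch applies.
B = 138.5·ln(32.98 − 10) − 305.0 = 138.5·ln 22.98 − 305.0 = 138.5·3.1346 − 305.0 = 129.145.
Rounded: 129.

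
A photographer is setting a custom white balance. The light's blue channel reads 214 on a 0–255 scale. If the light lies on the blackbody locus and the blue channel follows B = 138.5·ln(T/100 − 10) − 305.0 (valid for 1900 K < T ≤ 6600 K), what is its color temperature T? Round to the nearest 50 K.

ln(t − 10) = (214 + 305.0) / 138.5 = 3.7473.
t − 10 = e^3.7473 = 42.406, so t = 52.406.
T = 100·t = 5241 K → 5250 K to the nearest 50 K.

5250 K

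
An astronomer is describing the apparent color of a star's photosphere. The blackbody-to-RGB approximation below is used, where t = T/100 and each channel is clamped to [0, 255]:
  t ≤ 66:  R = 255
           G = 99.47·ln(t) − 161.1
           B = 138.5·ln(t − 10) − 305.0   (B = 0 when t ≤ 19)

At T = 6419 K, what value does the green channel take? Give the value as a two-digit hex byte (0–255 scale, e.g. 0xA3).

t = 6419/100 = 64.19; the t ≤ 66 branch applies.
G = 99.47·ln 64.19 − 161.1 = 99.47·4.1618 − 161.1 = 252.879.
Rounded: 253; in hex, 0xFD.

0xFD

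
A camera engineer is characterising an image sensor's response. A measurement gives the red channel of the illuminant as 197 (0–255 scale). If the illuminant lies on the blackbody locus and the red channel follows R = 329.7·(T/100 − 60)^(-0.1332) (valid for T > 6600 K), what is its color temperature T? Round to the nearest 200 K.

10800 K

(t − 60)^(-0.1332) = 197/329.7 = 0.59751.
t − 60 = 0.59751^(1/-0.1332) = 0.59751^(-7.508) = 47.761, so t = 107.761.
T = 100·t = 10776 K → 10800 K to the nearest 200 K.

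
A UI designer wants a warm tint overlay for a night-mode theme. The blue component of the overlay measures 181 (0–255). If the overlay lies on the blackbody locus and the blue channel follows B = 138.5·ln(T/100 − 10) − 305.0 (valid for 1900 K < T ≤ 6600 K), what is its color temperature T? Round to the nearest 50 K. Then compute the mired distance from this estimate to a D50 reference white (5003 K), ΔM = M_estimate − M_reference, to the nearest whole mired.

+30 mireds

ln(t − 10) = (181 + 305.0) / 138.5 = 3.5090.
t − 10 = e^3.5090 = 33.416, so t = 43.416.
T = 100·t = 4342 K → 4350 K to the nearest 50 K.
M_estimate = 10⁶/4350 = 229.89; M_reference = 10⁶/5003 = 199.88.
ΔM = 229.89 − 199.88 = 30.00 → +30 mireds.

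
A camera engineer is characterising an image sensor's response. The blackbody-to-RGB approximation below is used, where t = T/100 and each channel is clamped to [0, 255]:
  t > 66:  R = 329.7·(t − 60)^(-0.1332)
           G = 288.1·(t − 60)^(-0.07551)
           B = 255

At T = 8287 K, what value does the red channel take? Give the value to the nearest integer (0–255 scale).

217

t = 8287/100 = 82.87; the t > 66 branch applies.
R = 329.7·(82.87 − 60)^(-0.1332) = 329.7·22.87^(-0.1332) = 329.7·0.65909 = 217.302.
Rounded: 217.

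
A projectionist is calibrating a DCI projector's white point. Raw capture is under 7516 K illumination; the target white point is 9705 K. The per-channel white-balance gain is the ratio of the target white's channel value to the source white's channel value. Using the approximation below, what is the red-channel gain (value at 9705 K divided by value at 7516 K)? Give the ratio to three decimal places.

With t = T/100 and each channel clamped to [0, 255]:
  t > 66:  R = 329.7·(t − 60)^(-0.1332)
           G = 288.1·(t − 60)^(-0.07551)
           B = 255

0.888

At 7516 K (t = 75.16):
  R = 329.7·(75.16 − 60)^(-0.1332) = 329.7·15.16^(-0.1332) = 329.7·0.69619 = 229.535.
At 9705 K (t = 97.05):
  R = 329.7·(97.05 − 60)^(-0.1332) = 329.7·37.05^(-0.1332) = 329.7·0.61807 = 203.778.
Gain = 203.778 / 229.535 = 0.8878 → 0.888.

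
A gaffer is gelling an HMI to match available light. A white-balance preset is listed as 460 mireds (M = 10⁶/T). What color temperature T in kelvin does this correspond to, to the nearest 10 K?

2170 K

T = 10⁶ / 460 = 2173.91 K → 2170 K.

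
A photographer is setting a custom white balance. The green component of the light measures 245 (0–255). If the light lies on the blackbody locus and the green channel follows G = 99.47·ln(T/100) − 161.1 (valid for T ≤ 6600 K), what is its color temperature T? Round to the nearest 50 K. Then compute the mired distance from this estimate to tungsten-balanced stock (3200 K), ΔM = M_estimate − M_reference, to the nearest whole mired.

-144 mireds

ln t = (245 + 161.1) / 99.47 = 4.0826.
t = e^4.0826 = 59.302.
T = 100·t = 5930 K → 5950 K to the nearest 50 K.
M_estimate = 10⁶/5950 = 168.07; M_reference = 10⁶/3200 = 312.50.
ΔM = 168.07 − 312.50 = -144.43 → -144 mireds.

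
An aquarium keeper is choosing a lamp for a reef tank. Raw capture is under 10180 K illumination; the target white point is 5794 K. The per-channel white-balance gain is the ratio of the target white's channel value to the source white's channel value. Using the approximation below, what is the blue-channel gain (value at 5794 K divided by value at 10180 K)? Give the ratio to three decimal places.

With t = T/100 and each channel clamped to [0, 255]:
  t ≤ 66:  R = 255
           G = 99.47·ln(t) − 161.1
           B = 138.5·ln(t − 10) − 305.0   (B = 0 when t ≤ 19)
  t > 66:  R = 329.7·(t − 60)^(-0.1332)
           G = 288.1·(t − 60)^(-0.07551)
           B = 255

At 10180 K (t = 101.8):
  B = 255 by definition for t > 66.
At 5794 K (t = 57.94):
  B = 138.5·ln(57.94 − 10) − 305.0 = 138.5·ln 47.94 − 305.0 = 138.5·3.8700 − 305.0 = 230.988.
Gain = 230.988 / 255.000 = 0.9058 → 0.906.

0.906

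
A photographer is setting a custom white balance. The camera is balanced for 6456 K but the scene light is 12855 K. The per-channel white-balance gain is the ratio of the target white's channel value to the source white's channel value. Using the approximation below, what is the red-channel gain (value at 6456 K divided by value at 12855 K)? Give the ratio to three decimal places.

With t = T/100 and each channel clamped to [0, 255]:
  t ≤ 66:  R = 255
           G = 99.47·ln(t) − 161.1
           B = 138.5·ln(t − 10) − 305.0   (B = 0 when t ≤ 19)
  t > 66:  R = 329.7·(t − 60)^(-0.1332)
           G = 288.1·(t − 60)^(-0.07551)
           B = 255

At 12855 K (t = 128.55):
  R = 329.7·(128.55 − 60)^(-0.1332) = 329.7·68.55^(-0.1332) = 329.7·0.56943 = 187.743.
At 6456 K (t = 64.56):
  R = 255 by definition for t ≤ 66.
Gain = 255.000 / 187.743 = 1.3582 → 1.358.

1.358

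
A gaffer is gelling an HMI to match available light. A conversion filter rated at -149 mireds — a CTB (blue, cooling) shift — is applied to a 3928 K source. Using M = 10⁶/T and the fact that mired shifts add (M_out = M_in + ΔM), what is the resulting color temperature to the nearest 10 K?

M_in = 10⁶/3928 = 254.58 mireds.
M_out = 254.58 + (-149) = 105.58 mireds.
T_out = 10⁶/105.58 = 9471.3 K → 9470 K.

9470 K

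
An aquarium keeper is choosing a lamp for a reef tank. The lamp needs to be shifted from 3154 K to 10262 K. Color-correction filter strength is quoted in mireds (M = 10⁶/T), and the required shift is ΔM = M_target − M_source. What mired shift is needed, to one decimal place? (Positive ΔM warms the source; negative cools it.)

-219.6 mireds

M_source = 10⁶/3154 = 317.058; M_target = 10⁶/10262 = 97.447.
ΔM = 97.447 − 317.058 = -219.611 → -219.6 mireds, a cooling shift.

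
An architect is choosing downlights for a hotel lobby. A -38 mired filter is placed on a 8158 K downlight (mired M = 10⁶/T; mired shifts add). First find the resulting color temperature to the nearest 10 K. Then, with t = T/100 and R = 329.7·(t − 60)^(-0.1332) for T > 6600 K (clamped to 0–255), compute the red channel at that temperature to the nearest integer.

M_in = 10⁶/8158 = 122.58; M_out = 122.58 + (-38) = 84.58.
T_out = 10⁶/84.58 = 11823.3 K → 11820 K; t = 118.2.
R = 329.7·(118.2 − 60)^(-0.1332) = 329.7·58.2^(-0.1332) = 329.7·0.58199 = 191.881.
Rounded: 192.

192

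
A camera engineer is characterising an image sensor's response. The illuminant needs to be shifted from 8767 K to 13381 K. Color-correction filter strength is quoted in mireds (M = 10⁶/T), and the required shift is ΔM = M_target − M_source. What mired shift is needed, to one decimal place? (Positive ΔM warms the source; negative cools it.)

-39.3 mireds

M_source = 10⁶/8767 = 114.064; M_target = 10⁶/13381 = 74.733.
ΔM = 74.733 − 114.064 = -39.331 → -39.3 mireds, a cooling shift.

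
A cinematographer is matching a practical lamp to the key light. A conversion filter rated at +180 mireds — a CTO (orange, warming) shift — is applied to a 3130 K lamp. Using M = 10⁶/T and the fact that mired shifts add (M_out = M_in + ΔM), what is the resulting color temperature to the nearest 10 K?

M_in = 10⁶/3130 = 319.49 mireds.
M_out = 319.49 + (+180) = 499.49 mireds.
T_out = 10⁶/499.49 = 2002.0 K → 2000 K.

2000 K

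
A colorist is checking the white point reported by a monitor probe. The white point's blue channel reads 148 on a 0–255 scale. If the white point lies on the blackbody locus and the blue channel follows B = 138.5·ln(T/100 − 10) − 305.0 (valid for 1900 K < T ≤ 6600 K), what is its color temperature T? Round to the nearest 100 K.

ln(t − 10) = (148 + 305.0) / 138.5 = 3.2708.
t − 10 = e^3.2708 = 26.331, so t = 36.331.
T = 100·t = 3633 K → 3600 K to the nearest 100 K.

3600 K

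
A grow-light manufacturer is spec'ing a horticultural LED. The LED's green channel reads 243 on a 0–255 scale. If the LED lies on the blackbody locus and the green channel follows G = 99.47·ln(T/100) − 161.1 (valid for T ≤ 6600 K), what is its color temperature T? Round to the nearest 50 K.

ln t = (243 + 161.1) / 99.47 = 4.0625.
t = e^4.0625 = 58.121.
T = 100·t = 5812 K → 5800 K to the nearest 50 K.

5800 K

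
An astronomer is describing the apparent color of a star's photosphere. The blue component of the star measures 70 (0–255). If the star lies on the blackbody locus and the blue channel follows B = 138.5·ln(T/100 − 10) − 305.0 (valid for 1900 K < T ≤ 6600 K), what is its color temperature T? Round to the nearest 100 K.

2500 K

ln(t − 10) = (70 + 305.0) / 138.5 = 2.7076.
t − 10 = e^2.7076 = 14.993, so t = 24.993.
T = 100·t = 2499 K → 2500 K to the nearest 100 K.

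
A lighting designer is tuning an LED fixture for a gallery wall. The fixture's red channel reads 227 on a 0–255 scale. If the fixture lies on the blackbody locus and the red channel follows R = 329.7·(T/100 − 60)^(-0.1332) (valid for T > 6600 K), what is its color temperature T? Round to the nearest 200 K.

(t − 60)^(-0.1332) = 227/329.7 = 0.68850.
t − 60 = 0.68850^(1/-0.1332) = 0.68850^(-7.508) = 16.478, so t = 76.478.
T = 100·t = 7648 K → 7600 K to the nearest 200 K.

7600 K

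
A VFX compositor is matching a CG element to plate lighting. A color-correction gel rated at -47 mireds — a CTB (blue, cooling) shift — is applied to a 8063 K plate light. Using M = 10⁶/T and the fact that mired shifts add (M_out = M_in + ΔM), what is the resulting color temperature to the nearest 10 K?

M_in = 10⁶/8063 = 124.02 mireds.
M_out = 124.02 + (-47) = 77.02 mireds.
T_out = 10⁶/77.02 = 12983.1 K → 12980 K.

12980 K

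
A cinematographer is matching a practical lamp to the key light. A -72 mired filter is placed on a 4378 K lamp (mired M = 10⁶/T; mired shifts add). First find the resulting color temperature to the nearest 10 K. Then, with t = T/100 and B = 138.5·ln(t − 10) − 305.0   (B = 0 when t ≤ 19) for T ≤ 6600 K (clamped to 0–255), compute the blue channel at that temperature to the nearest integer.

247

M_in = 10⁶/4378 = 228.41; M_out = 228.41 + (-72) = 156.41.
T_out = 10⁶/156.41 = 6393.3 K → 6390 K; t = 63.9.
B = 138.5·ln(63.9 − 10) − 305.0 = 138.5·ln 53.9 − 305.0 = 138.5·3.9871 − 305.0 = 247.218.
Rounded: 247.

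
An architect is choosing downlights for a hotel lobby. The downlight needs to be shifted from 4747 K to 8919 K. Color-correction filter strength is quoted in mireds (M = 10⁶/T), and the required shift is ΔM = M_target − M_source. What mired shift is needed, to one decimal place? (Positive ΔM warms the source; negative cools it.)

M_source = 10⁶/4747 = 210.659; M_target = 10⁶/8919 = 112.120.
ΔM = 112.120 − 210.659 = -98.539 → -98.5 mireds, a cooling shift.

-98.5 mireds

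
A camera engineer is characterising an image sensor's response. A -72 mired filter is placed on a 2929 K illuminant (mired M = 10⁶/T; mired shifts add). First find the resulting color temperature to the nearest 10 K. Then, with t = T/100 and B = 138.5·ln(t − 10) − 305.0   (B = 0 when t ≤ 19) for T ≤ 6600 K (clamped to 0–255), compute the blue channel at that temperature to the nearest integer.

152

M_in = 10⁶/2929 = 341.41; M_out = 341.41 + (-72) = 269.41.
T_out = 10⁶/269.41 = 3711.8 K → 3710 K; t = 37.1.
B = 138.5·ln(37.1 − 10) − 305.0 = 138.5·ln 27.1 − 305.0 = 138.5·3.2995 − 305.0 = 151.985.
Rounded: 152.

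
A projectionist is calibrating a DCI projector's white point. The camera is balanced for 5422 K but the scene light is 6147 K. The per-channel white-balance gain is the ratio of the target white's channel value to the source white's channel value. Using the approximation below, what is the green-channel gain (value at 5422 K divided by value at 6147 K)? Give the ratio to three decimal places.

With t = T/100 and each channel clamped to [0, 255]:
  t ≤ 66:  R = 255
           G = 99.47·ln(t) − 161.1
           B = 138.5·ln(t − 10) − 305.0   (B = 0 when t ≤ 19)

0.950

At 6147 K (t = 61.47):
  G = 99.47·ln 61.47 − 161.1 = 99.47·4.1185 − 161.1 = 248.572.
At 5422 K (t = 54.22):
  G = 99.47·ln 54.22 − 161.1 = 99.47·3.9930 − 161.1 = 236.089.
Gain = 236.089 / 248.572 = 0.9498 → 0.950.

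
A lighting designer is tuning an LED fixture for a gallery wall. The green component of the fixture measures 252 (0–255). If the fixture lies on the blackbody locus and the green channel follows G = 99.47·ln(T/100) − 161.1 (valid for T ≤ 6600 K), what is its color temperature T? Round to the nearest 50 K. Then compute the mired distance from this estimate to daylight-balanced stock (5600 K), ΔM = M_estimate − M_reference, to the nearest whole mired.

ln t = (252 + 161.1) / 99.47 = 4.1530.
t = e^4.1530 = 63.625.
T = 100·t = 6363 K → 6350 K to the nearest 50 K.
M_estimate = 10⁶/6350 = 157.48; M_reference = 10⁶/5600 = 178.57.
ΔM = 157.48 − 178.57 = -21.09 → -21 mireds.

-21 mireds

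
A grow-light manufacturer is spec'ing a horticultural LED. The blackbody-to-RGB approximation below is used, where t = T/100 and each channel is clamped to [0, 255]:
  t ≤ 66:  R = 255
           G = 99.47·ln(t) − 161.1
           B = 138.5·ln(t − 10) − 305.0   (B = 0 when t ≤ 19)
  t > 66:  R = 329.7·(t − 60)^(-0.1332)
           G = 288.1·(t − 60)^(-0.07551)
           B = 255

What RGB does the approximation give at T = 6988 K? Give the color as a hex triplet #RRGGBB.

#F3F2FF

t = 6988/100 = 69.88; the t > 66 branch applies.
R = 329.7·(69.88 − 60)^(-0.1332) = 329.7·9.88^(-0.1332) = 329.7·0.73705 = 243.006.
G = 288.1·(69.88 − 60)^(-0.07551) = 288.1·9.88^(-0.07551) = 288.1·0.84117 = 242.342.
B = 255 by definition for t > 66.
Rounded: (243, 242, 255).
In hex: #F3F2FF.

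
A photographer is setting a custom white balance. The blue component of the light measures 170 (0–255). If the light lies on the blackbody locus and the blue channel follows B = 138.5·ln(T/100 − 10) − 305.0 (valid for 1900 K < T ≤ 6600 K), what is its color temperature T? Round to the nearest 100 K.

ln(t − 10) = (170 + 305.0) / 138.5 = 3.4296.
t − 10 = e^3.4296 = 30.864, so t = 40.864.
T = 100·t = 4086 K → 4100 K to the nearest 100 K.

4100 K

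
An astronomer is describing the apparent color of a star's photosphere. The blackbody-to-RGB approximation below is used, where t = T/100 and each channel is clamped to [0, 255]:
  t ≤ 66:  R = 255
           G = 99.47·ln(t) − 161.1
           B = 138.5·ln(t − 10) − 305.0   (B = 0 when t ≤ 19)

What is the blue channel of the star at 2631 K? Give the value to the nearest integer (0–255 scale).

82

t = 2631/100 = 26.31; the t ≤ 66 branch applies.
B = 138.5·ln(26.31 − 10) − 305.0 = 138.5·ln 16.31 − 305.0 = 138.5·2.7918 − 305.0 = 81.661.
Rounded: 82.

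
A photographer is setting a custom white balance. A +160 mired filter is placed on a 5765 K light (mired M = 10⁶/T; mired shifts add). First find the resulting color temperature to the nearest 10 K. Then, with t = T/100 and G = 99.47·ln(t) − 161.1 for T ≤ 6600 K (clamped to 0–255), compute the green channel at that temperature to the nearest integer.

177

M_in = 10⁶/5765 = 173.46; M_out = 173.46 + (+160) = 333.46.
T_out = 10⁶/333.46 = 2998.9 K → 3000 K; t = 30.
G = 99.47·ln 30 − 161.1 = 99.47·3.4012 − 161.1 = 177.217.
Rounded: 177.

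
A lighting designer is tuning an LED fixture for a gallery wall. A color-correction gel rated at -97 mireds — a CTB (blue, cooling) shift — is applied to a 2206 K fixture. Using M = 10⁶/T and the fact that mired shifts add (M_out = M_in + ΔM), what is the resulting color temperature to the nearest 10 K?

2810 K

M_in = 10⁶/2206 = 453.31 mireds.
M_out = 453.31 + (-97) = 356.31 mireds.
T_out = 10⁶/356.31 = 2806.6 K → 2810 K.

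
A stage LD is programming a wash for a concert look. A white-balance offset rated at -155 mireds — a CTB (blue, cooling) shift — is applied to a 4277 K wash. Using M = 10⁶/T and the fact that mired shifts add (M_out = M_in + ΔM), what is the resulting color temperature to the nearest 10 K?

12690 K

M_in = 10⁶/4277 = 233.81 mireds.
M_out = 233.81 + (-155) = 78.81 mireds.
T_out = 10⁶/78.81 = 12688.9 K → 12690 K.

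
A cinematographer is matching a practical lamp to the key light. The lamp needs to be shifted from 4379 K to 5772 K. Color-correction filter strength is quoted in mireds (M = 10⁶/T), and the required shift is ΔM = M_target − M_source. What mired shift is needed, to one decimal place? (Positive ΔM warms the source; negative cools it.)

M_source = 10⁶/4379 = 228.363; M_target = 10⁶/5772 = 173.250.
ΔM = 173.250 − 228.363 = -55.112 → -55.1 mireds, a cooling shift.

-55.1 mireds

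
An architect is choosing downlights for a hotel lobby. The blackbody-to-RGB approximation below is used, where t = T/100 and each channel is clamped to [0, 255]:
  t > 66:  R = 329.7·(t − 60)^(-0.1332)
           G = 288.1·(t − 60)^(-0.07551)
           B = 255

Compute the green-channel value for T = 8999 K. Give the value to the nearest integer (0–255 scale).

t = 8999/100 = 89.99; the t > 66 branch applies.
G = 288.1·(89.99 − 60)^(-0.07551) = 288.1·29.99^(-0.07551) = 288.1·0.77352 = 222.852.
Rounded: 223.

223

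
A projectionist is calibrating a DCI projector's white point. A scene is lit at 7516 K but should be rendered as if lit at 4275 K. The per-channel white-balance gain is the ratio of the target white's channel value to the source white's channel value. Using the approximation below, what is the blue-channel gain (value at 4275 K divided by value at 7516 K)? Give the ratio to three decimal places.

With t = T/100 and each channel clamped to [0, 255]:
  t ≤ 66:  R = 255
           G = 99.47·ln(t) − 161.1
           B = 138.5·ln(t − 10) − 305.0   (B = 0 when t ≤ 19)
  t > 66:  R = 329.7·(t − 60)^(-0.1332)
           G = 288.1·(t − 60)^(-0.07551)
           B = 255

At 7516 K (t = 75.16):
  B = 255 by definition for t > 66.
At 4275 K (t = 42.75):
  B = 138.5·ln(42.75 − 10) − 305.0 = 138.5·ln 32.75 − 305.0 = 138.5·3.4889 − 305.0 = 178.213.
Gain = 178.213 / 255.000 = 0.6989 → 0.699.

0.699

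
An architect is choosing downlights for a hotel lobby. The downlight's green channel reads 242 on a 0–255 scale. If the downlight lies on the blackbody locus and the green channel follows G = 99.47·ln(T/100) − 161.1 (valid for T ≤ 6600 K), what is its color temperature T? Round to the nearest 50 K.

ln t = (242 + 161.1) / 99.47 = 4.0525.
t = e^4.0525 = 57.540.
T = 100·t = 5754 K → 5750 K to the nearest 50 K.

5750 K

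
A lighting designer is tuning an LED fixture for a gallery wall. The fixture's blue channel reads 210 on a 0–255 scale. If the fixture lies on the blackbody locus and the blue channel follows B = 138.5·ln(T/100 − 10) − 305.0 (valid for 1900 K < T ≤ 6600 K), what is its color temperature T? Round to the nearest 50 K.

ln(t − 10) = (210 + 305.0) / 138.5 = 3.7184.
t − 10 = e^3.7184 = 41.199, so t = 51.199.
T = 100·t = 5120 K → 5100 K to the nearest 50 K.

5100 K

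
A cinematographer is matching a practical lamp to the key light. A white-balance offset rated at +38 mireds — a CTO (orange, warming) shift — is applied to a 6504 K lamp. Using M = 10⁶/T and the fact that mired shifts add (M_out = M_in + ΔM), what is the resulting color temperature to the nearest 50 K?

M_in = 10⁶/6504 = 153.75 mireds.
M_out = 153.75 + (+38) = 191.75 mireds.
T_out = 10⁶/191.75 = 5215.1 K → 5200 K.

5200 K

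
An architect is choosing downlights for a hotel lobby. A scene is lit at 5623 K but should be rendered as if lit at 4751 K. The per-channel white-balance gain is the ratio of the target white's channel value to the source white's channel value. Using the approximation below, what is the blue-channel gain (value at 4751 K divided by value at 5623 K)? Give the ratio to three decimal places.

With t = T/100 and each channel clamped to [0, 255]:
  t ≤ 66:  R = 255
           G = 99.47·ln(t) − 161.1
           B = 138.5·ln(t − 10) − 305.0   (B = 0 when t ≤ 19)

0.872

At 5623 K (t = 56.23):
  B = 138.5·ln(56.23 − 10) − 305.0 = 138.5·ln 46.23 − 305.0 = 138.5·3.8336 − 305.0 = 225.958.
At 4751 K (t = 47.51):
  B = 138.5·ln(47.51 − 10) − 305.0 = 138.5·ln 37.51 − 305.0 = 138.5·3.6246 − 305.0 = 197.008.
Gain = 197.008 / 225.958 = 0.8719 → 0.872.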